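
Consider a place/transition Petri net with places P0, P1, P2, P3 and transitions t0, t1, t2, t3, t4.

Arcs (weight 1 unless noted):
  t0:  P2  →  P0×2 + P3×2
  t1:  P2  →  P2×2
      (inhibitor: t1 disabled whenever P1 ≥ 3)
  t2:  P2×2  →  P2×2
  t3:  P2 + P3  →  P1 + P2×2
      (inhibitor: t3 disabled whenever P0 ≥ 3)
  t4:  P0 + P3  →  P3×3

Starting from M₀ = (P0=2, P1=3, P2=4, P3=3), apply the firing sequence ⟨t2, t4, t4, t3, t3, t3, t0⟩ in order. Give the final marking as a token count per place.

step 1: fire t2:  (P0=2, P1=3, P2=4, P3=3) → (P0=2, P1=3, P2=4, P3=3)
step 2: fire t4:  (P0=2, P1=3, P2=4, P3=3) → (P0=1, P1=3, P2=4, P3=5)
step 3: fire t4:  (P0=1, P1=3, P2=4, P3=5) → (P0=0, P1=3, P2=4, P3=7)
step 4: fire t3:  (P0=0, P1=3, P2=4, P3=7) → (P0=0, P1=4, P2=5, P3=6)
step 5: fire t3:  (P0=0, P1=4, P2=5, P3=6) → (P0=0, P1=5, P2=6, P3=5)
step 6: fire t3:  (P0=0, P1=5, P2=6, P3=5) → (P0=0, P1=6, P2=7, P3=4)
step 7: fire t0:  (P0=0, P1=6, P2=7, P3=4) → (P0=2, P1=6, P2=6, P3=6)

(P0=2, P1=6, P2=6, P3=6)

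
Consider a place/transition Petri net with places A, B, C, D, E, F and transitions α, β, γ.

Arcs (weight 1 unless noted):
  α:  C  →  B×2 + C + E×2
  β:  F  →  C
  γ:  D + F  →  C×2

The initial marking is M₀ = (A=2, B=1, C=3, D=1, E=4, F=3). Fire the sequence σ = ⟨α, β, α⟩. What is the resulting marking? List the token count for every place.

step 1: fire α:  (A=2, B=1, C=3, D=1, E=4, F=3) → (A=2, B=3, C=3, D=1, E=6, F=3)
step 2: fire β:  (A=2, B=3, C=3, D=1, E=6, F=3) → (A=2, B=3, C=4, D=1, E=6, F=2)
step 3: fire α:  (A=2, B=3, C=4, D=1, E=6, F=2) → (A=2, B=5, C=4, D=1, E=8, F=2)

(A=2, B=5, C=4, D=1, E=8, F=2)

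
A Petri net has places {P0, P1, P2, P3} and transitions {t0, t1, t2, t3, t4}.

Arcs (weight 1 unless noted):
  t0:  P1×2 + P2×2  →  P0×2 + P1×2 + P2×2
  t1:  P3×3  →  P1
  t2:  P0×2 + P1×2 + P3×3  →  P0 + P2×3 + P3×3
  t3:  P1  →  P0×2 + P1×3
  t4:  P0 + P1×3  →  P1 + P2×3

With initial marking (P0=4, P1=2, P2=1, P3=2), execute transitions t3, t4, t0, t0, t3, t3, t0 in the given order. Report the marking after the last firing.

step 1: fire t3:  (P0=4, P1=2, P2=1, P3=2) → (P0=6, P1=4, P2=1, P3=2)
step 2: fire t4:  (P0=6, P1=4, P2=1, P3=2) → (P0=5, P1=2, P2=4, P3=2)
step 3: fire t0:  (P0=5, P1=2, P2=4, P3=2) → (P0=7, P1=2, P2=4, P3=2)
step 4: fire t0:  (P0=7, P1=2, P2=4, P3=2) → (P0=9, P1=2, P2=4, P3=2)
step 5: fire t3:  (P0=9, P1=2, P2=4, P3=2) → (P0=11, P1=4, P2=4, P3=2)
step 6: fire t3:  (P0=11, P1=4, P2=4, P3=2) → (P0=13, P1=6, P2=4, P3=2)
step 7: fire t0:  (P0=13, P1=6, P2=4, P3=2) → (P0=15, P1=6, P2=4, P3=2)

(P0=15, P1=6, P2=4, P3=2)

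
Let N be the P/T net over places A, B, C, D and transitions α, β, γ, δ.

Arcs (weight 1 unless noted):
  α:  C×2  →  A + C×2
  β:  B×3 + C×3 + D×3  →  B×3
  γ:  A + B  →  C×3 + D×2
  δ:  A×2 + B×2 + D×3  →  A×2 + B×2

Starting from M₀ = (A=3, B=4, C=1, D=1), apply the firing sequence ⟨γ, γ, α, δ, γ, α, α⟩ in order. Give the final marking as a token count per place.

step 1: fire γ:  (A=3, B=4, C=1, D=1) → (A=2, B=3, C=4, D=3)
step 2: fire γ:  (A=2, B=3, C=4, D=3) → (A=1, B=2, C=7, D=5)
step 3: fire α:  (A=1, B=2, C=7, D=5) → (A=2, B=2, C=7, D=5)
step 4: fire δ:  (A=2, B=2, C=7, D=5) → (A=2, B=2, C=7, D=2)
step 5: fire γ:  (A=2, B=2, C=7, D=2) → (A=1, B=1, C=10, D=4)
step 6: fire α:  (A=1, B=1, C=10, D=4) → (A=2, B=1, C=10, D=4)
step 7: fire α:  (A=2, B=1, C=10, D=4) → (A=3, B=1, C=10, D=4)

(A=3, B=1, C=10, D=4)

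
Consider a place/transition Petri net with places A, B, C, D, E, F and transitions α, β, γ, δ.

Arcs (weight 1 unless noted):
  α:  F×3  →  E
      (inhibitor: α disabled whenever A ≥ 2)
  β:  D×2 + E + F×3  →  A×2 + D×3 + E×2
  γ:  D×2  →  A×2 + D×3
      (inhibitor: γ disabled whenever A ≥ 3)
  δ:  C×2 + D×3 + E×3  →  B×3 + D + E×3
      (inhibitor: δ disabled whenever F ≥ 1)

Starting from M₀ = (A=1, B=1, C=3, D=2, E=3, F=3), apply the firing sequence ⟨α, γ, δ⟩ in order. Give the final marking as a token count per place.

(A=3, B=4, C=1, D=1, E=4, F=0)

step 1: fire α:  (A=1, B=1, C=3, D=2, E=3, F=3) → (A=1, B=1, C=3, D=2, E=4, F=0)
step 2: fire γ:  (A=1, B=1, C=3, D=2, E=4, F=0) → (A=3, B=1, C=3, D=3, E=4, F=0)
step 3: fire δ:  (A=3, B=1, C=3, D=3, E=4, F=0) → (A=3, B=4, C=1, D=1, E=4, F=0)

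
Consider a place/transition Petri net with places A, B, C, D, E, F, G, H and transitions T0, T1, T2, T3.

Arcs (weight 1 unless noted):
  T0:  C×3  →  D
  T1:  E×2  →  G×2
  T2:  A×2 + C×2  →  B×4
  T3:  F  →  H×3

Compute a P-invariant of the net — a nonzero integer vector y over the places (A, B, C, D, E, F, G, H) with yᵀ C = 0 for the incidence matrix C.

Incidence matrix C (rows=places, cols=transitions):
       T0   T1   T2   T3
    A   0    0   -2    0
    B   0    0    4    0
    C  -3    0   -2    0
    D   1    0    0    0
    E   0   -2    0    0
    F   0    0    0   -1
    G   0    2    0    0
    H   0    0    0    3

Candidate y = [2, 1, 0, 0, 0, 0, 0, 0]; check y·C column-wise:
  col T0: 2·0 + 1·0 + 0·-3 + 0·1 = 0
  col T1: 2·0 + 1·0 + 0·-2 + 0·2 = 0
  col T2: 2·-2 + 1·4 + 0·-2 = 0
  col T3: 2·0 + 1·0 + 0·-1 + 0·3 = 0

y = (A:2, B:1, C:0, D:0, E:0, F:0, G:0, H:0)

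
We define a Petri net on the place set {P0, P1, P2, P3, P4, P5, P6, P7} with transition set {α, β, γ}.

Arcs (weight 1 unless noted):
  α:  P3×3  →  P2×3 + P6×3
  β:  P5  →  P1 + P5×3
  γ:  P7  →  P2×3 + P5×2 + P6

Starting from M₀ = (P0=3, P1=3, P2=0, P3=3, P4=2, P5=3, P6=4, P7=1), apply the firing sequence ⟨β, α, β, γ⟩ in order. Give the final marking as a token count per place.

(P0=3, P1=5, P2=6, P3=0, P4=2, P5=9, P6=8, P7=0)

step 1: fire β:  (P0=3, P1=3, P2=0, P3=3, P4=2, P5=3, P6=4, P7=1) → (P0=3, P1=4, P2=0, P3=3, P4=2, P5=5, P6=4, P7=1)
step 2: fire α:  (P0=3, P1=4, P2=0, P3=3, P4=2, P5=5, P6=4, P7=1) → (P0=3, P1=4, P2=3, P3=0, P4=2, P5=5, P6=7, P7=1)
step 3: fire β:  (P0=3, P1=4, P2=3, P3=0, P4=2, P5=5, P6=7, P7=1) → (P0=3, P1=5, P2=3, P3=0, P4=2, P5=7, P6=7, P7=1)
step 4: fire γ:  (P0=3, P1=5, P2=3, P3=0, P4=2, P5=7, P6=7, P7=1) → (P0=3, P1=5, P2=6, P3=0, P4=2, P5=9, P6=8, P7=0)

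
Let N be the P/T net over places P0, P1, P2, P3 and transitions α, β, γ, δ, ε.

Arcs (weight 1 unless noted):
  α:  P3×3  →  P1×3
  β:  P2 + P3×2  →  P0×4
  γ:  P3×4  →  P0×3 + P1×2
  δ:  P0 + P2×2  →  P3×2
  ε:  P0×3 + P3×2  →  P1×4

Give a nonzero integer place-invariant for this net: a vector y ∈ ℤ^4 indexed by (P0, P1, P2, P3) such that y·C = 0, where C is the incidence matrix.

Incidence matrix C (rows=places, cols=transitions):
        α    β    γ    δ    ε
   P0   0    4    3   -1   -3
   P1   3    0    2    0    4
   P2   0   -1    0   -2    0
   P3  -3   -2   -4    2   -2

Candidate y = [2, 3, 2, 3]; check y·C column-wise:
  col α: 2·0 + 3·3 + 2·0 + 3·-3 = 0
  col β: 2·4 + 3·0 + 2·-1 + 3·-2 = 0
  col γ: 2·3 + 3·2 + 2·0 + 3·-4 = 0
  col δ: 2·-1 + 3·0 + 2·-2 + 3·2 = 0
  col ε: 2·-3 + 3·4 + 2·0 + 3·-2 = 0

y = (P0:2, P1:3, P2:2, P3:3)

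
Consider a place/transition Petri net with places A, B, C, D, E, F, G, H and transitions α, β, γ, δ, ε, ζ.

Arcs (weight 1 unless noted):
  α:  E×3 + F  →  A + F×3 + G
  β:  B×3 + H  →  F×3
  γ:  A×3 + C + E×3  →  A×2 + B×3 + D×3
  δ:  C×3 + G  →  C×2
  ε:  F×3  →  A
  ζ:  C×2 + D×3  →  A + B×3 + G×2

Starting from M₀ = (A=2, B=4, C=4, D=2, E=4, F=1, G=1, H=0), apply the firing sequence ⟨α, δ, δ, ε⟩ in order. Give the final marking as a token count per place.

step 1: fire α:  (A=2, B=4, C=4, D=2, E=4, F=1, G=1, H=0) → (A=3, B=4, C=4, D=2, E=1, F=3, G=2, H=0)
step 2: fire δ:  (A=3, B=4, C=4, D=2, E=1, F=3, G=2, H=0) → (A=3, B=4, C=3, D=2, E=1, F=3, G=1, H=0)
step 3: fire δ:  (A=3, B=4, C=3, D=2, E=1, F=3, G=1, H=0) → (A=3, B=4, C=2, D=2, E=1, F=3, G=0, H=0)
step 4: fire ε:  (A=3, B=4, C=2, D=2, E=1, F=3, G=0, H=0) → (A=4, B=4, C=2, D=2, E=1, F=0, G=0, H=0)

(A=4, B=4, C=2, D=2, E=1, F=0, G=0, H=0)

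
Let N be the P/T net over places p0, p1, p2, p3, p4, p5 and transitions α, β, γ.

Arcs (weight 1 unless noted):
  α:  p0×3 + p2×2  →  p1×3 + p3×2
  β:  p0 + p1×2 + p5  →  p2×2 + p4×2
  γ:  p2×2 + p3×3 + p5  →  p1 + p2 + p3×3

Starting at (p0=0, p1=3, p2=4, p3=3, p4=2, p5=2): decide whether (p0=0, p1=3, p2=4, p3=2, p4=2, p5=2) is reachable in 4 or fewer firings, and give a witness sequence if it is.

depth 0: 1 marking
depth 1: 2 markings reached so far
depth 2: 3 markings reached so far
depth 3: 3 markings reached so far
(frontier empty at depth 3; search complete)
target is not among the 3 markings reachable within 4 steps

NO — not reachable within 4 firings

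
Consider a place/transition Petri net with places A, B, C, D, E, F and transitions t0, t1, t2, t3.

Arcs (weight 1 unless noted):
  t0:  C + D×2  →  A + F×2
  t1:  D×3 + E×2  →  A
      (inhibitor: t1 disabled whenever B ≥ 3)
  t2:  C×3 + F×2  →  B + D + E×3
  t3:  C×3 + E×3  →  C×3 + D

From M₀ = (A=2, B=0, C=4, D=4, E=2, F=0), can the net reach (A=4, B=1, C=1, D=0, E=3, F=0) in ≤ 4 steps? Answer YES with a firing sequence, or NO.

depth 0: 1 marking
depth 1: 3 markings reached so far
depth 2: 5 markings reached so far
depth 3: 6 markings reached so far
depth 4: 6 markings reached so far
(frontier empty at depth 4; search complete)
target is not among the 6 markings reachable within 4 steps

NO — not reachable within 4 firings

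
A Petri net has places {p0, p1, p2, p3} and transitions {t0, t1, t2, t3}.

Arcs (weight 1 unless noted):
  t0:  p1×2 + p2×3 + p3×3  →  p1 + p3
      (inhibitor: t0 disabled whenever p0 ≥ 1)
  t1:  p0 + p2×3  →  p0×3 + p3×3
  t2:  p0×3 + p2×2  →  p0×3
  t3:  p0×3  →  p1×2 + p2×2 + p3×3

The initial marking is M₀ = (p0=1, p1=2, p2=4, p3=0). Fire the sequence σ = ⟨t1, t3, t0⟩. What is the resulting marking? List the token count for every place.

step 1: fire t1:  (p0=1, p1=2, p2=4, p3=0) → (p0=3, p1=2, p2=1, p3=3)
step 2: fire t3:  (p0=3, p1=2, p2=1, p3=3) → (p0=0, p1=4, p2=3, p3=6)
step 3: fire t0:  (p0=0, p1=4, p2=3, p3=6) → (p0=0, p1=3, p2=0, p3=4)

(p0=0, p1=3, p2=0, p3=4)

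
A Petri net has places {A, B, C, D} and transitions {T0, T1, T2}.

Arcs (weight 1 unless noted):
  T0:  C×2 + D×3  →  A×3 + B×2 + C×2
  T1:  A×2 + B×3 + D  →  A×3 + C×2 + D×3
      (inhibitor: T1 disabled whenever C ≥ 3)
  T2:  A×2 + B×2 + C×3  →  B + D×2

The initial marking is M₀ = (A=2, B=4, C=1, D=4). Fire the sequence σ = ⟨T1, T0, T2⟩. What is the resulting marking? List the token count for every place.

step 1: fire T1:  (A=2, B=4, C=1, D=4) → (A=3, B=1, C=3, D=6)
step 2: fire T0:  (A=3, B=1, C=3, D=6) → (A=6, B=3, C=3, D=3)
step 3: fire T2:  (A=6, B=3, C=3, D=3) → (A=4, B=2, C=0, D=5)

(A=4, B=2, C=0, D=5)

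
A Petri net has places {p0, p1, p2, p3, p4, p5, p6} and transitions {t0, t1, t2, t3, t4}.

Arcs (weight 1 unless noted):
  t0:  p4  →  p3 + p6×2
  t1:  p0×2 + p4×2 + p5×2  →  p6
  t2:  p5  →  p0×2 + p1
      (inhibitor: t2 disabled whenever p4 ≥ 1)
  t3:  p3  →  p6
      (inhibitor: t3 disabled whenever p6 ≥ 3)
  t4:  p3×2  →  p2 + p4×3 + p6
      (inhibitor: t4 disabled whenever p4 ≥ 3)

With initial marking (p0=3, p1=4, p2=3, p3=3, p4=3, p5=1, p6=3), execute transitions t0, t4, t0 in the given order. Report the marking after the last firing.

step 1: fire t0:  (p0=3, p1=4, p2=3, p3=3, p4=3, p5=1, p6=3) → (p0=3, p1=4, p2=3, p3=4, p4=2, p5=1, p6=5)
step 2: fire t4:  (p0=3, p1=4, p2=3, p3=4, p4=2, p5=1, p6=5) → (p0=3, p1=4, p2=4, p3=2, p4=5, p5=1, p6=6)
step 3: fire t0:  (p0=3, p1=4, p2=4, p3=2, p4=5, p5=1, p6=6) → (p0=3, p1=4, p2=4, p3=3, p4=4, p5=1, p6=8)

(p0=3, p1=4, p2=4, p3=3, p4=4, p5=1, p6=8)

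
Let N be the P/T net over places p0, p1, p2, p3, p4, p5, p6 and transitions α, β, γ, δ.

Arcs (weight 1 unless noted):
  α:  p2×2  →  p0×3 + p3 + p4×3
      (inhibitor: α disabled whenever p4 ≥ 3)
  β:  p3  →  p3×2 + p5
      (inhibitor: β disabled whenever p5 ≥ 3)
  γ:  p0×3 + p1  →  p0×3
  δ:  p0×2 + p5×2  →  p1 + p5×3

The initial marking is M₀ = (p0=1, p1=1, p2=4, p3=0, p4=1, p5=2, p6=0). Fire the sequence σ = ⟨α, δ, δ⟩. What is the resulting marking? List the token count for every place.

(p0=0, p1=3, p2=2, p3=1, p4=4, p5=4, p6=0)

step 1: fire α:  (p0=1, p1=1, p2=4, p3=0, p4=1, p5=2, p6=0) → (p0=4, p1=1, p2=2, p3=1, p4=4, p5=2, p6=0)
step 2: fire δ:  (p0=4, p1=1, p2=2, p3=1, p4=4, p5=2, p6=0) → (p0=2, p1=2, p2=2, p3=1, p4=4, p5=3, p6=0)
step 3: fire δ:  (p0=2, p1=2, p2=2, p3=1, p4=4, p5=3, p6=0) → (p0=0, p1=3, p2=2, p3=1, p4=4, p5=4, p6=0)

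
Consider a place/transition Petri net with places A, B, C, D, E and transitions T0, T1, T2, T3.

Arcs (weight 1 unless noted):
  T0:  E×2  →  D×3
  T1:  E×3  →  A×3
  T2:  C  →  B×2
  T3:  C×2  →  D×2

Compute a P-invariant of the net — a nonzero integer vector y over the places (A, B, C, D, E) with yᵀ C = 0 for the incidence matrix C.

y = (A:3, B:1, C:2, D:2, E:3)

Incidence matrix C (rows=places, cols=transitions):
       T0   T1   T2   T3
    A   0    3    0    0
    B   0    0    2    0
    C   0    0   -1   -2
    D   3    0    0    2
    E  -2   -3    0    0

Candidate y = [3, 1, 2, 2, 3]; check y·C column-wise:
  col T0: 3·0 + 1·0 + 2·0 + 2·3 + 3·-2 = 0
  col T1: 3·3 + 1·0 + 2·0 + 2·0 + 3·-3 = 0
  col T2: 3·0 + 1·2 + 2·-1 + 2·0 + 3·0 = 0
  col T3: 3·0 + 1·0 + 2·-2 + 2·2 + 3·0 = 0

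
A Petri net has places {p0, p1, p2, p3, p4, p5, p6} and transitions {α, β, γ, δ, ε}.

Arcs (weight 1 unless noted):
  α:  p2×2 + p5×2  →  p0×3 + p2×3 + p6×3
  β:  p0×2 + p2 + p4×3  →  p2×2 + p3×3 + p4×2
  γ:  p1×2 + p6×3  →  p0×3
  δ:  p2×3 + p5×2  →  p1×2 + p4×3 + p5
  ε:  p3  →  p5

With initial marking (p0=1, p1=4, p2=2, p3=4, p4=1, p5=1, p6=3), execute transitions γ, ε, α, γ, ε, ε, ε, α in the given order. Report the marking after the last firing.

step 1: fire γ:  (p0=1, p1=4, p2=2, p3=4, p4=1, p5=1, p6=3) → (p0=4, p1=2, p2=2, p3=4, p4=1, p5=1, p6=0)
step 2: fire ε:  (p0=4, p1=2, p2=2, p3=4, p4=1, p5=1, p6=0) → (p0=4, p1=2, p2=2, p3=3, p4=1, p5=2, p6=0)
step 3: fire α:  (p0=4, p1=2, p2=2, p3=3, p4=1, p5=2, p6=0) → (p0=7, p1=2, p2=3, p3=3, p4=1, p5=0, p6=3)
step 4: fire γ:  (p0=7, p1=2, p2=3, p3=3, p4=1, p5=0, p6=3) → (p0=10, p1=0, p2=3, p3=3, p4=1, p5=0, p6=0)
step 5: fire ε:  (p0=10, p1=0, p2=3, p3=3, p4=1, p5=0, p6=0) → (p0=10, p1=0, p2=3, p3=2, p4=1, p5=1, p6=0)
step 6: fire ε:  (p0=10, p1=0, p2=3, p3=2, p4=1, p5=1, p6=0) → (p0=10, p1=0, p2=3, p3=1, p4=1, p5=2, p6=0)
step 7: fire ε:  (p0=10, p1=0, p2=3, p3=1, p4=1, p5=2, p6=0) → (p0=10, p1=0, p2=3, p3=0, p4=1, p5=3, p6=0)
step 8: fire α:  (p0=10, p1=0, p2=3, p3=0, p4=1, p5=3, p6=0) → (p0=13, p1=0, p2=4, p3=0, p4=1, p5=1, p6=3)

(p0=13, p1=0, p2=4, p3=0, p4=1, p5=1, p6=3)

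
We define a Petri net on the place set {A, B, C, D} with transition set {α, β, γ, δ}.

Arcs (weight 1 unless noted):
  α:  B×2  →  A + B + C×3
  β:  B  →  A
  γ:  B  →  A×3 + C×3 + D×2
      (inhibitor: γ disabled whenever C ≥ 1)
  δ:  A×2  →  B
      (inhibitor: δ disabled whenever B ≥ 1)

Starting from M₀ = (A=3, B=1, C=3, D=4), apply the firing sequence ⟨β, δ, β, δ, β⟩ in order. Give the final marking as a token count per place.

step 1: fire β:  (A=3, B=1, C=3, D=4) → (A=4, B=0, C=3, D=4)
step 2: fire δ:  (A=4, B=0, C=3, D=4) → (A=2, B=1, C=3, D=4)
step 3: fire β:  (A=2, B=1, C=3, D=4) → (A=3, B=0, C=3, D=4)
step 4: fire δ:  (A=3, B=0, C=3, D=4) → (A=1, B=1, C=3, D=4)
step 5: fire β:  (A=1, B=1, C=3, D=4) → (A=2, B=0, C=3, D=4)

(A=2, B=0, C=3, D=4)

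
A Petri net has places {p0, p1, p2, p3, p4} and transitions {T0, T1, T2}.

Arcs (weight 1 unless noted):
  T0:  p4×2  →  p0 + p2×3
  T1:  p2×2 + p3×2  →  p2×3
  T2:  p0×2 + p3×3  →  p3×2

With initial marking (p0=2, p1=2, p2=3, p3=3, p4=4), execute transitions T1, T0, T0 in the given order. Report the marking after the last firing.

(p0=4, p1=2, p2=10, p3=1, p4=0)

step 1: fire T1:  (p0=2, p1=2, p2=3, p3=3, p4=4) → (p0=2, p1=2, p2=4, p3=1, p4=4)
step 2: fire T0:  (p0=2, p1=2, p2=4, p3=1, p4=4) → (p0=3, p1=2, p2=7, p3=1, p4=2)
step 3: fire T0:  (p0=3, p1=2, p2=7, p3=1, p4=2) → (p0=4, p1=2, p2=10, p3=1, p4=0)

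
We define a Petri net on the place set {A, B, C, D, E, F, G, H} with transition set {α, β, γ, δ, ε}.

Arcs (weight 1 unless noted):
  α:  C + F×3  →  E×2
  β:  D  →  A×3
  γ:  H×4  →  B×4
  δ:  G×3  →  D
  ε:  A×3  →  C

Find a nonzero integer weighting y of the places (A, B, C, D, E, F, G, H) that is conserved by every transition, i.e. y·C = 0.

Incidence matrix C (rows=places, cols=transitions):
        α    β    γ    δ    ε
    A   0    3    0    0   -3
    B   0    0    4    0    0
    C  -1    0    0    0    1
    D   0   -1    0    1    0
    E   2    0    0    0    0
    F  -3    0    0    0    0
    G   0    0    0   -3    0
    H   0    0   -4    0    0

Candidate y = [0, 0, 0, 0, 3, 2, 0, 0]; check y·C column-wise:
  col α: 0·-1 + 3·2 + 2·-3 = 0
  col β: 0·3 + 0·-1 + 3·0 + 2·0 = 0
  col γ: 0·4 + 3·0 + 2·0 + 0·-4 = 0
  col δ: 0·1 + 3·0 + 2·0 + 0·-3 = 0
  col ε: 0·-3 + 0·1 + 3·0 + 2·0 = 0

y = (A:0, B:0, C:0, D:0, E:3, F:2, G:0, H:0)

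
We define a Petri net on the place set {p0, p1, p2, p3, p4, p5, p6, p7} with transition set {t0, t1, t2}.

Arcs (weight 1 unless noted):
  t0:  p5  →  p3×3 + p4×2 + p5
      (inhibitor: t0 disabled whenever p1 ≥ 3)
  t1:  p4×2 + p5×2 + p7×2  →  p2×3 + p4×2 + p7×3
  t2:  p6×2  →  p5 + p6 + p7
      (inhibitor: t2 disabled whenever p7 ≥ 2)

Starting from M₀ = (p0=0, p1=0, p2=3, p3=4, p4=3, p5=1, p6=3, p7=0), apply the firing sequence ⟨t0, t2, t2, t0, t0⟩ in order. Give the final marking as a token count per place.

(p0=0, p1=0, p2=3, p3=13, p4=9, p5=3, p6=1, p7=2)

step 1: fire t0:  (p0=0, p1=0, p2=3, p3=4, p4=3, p5=1, p6=3, p7=0) → (p0=0, p1=0, p2=3, p3=7, p4=5, p5=1, p6=3, p7=0)
step 2: fire t2:  (p0=0, p1=0, p2=3, p3=7, p4=5, p5=1, p6=3, p7=0) → (p0=0, p1=0, p2=3, p3=7, p4=5, p5=2, p6=2, p7=1)
step 3: fire t2:  (p0=0, p1=0, p2=3, p3=7, p4=5, p5=2, p6=2, p7=1) → (p0=0, p1=0, p2=3, p3=7, p4=5, p5=3, p6=1, p7=2)
step 4: fire t0:  (p0=0, p1=0, p2=3, p3=7, p4=5, p5=3, p6=1, p7=2) → (p0=0, p1=0, p2=3, p3=10, p4=7, p5=3, p6=1, p7=2)
step 5: fire t0:  (p0=0, p1=0, p2=3, p3=10, p4=7, p5=3, p6=1, p7=2) → (p0=0, p1=0, p2=3, p3=13, p4=9, p5=3, p6=1, p7=2)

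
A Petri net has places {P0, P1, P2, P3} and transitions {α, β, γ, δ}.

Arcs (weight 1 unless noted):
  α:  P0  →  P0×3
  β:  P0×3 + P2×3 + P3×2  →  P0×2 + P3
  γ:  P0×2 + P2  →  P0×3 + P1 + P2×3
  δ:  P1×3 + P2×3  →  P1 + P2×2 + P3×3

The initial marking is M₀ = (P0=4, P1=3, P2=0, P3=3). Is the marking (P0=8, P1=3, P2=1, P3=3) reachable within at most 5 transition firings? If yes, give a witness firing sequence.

depth 0: 1 marking
depth 1: 2 markings reached so far
depth 2: 3 markings reached so far
depth 3: 4 markings reached so far
depth 4: 5 markings reached so far
depth 5: 6 markings reached so far
target is not among the 6 markings reachable within 5 steps

NO — not reachable within 5 firings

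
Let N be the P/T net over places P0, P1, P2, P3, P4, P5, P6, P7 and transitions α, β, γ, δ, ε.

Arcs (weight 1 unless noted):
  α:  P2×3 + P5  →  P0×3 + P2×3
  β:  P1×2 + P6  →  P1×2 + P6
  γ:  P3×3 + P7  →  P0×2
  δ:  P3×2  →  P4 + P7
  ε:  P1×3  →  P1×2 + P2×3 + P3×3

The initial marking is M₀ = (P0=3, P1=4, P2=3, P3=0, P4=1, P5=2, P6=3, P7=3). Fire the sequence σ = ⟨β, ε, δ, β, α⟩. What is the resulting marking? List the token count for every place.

step 1: fire β:  (P0=3, P1=4, P2=3, P3=0, P4=1, P5=2, P6=3, P7=3) → (P0=3, P1=4, P2=3, P3=0, P4=1, P5=2, P6=3, P7=3)
step 2: fire ε:  (P0=3, P1=4, P2=3, P3=0, P4=1, P5=2, P6=3, P7=3) → (P0=3, P1=3, P2=6, P3=3, P4=1, P5=2, P6=3, P7=3)
step 3: fire δ:  (P0=3, P1=3, P2=6, P3=3, P4=1, P5=2, P6=3, P7=3) → (P0=3, P1=3, P2=6, P3=1, P4=2, P5=2, P6=3, P7=4)
step 4: fire β:  (P0=3, P1=3, P2=6, P3=1, P4=2, P5=2, P6=3, P7=4) → (P0=3, P1=3, P2=6, P3=1, P4=2, P5=2, P6=3, P7=4)
step 5: fire α:  (P0=3, P1=3, P2=6, P3=1, P4=2, P5=2, P6=3, P7=4) → (P0=6, P1=3, P2=6, P3=1, P4=2, P5=1, P6=3, P7=4)

(P0=6, P1=3, P2=6, P3=1, P4=2, P5=1, P6=3, P7=4)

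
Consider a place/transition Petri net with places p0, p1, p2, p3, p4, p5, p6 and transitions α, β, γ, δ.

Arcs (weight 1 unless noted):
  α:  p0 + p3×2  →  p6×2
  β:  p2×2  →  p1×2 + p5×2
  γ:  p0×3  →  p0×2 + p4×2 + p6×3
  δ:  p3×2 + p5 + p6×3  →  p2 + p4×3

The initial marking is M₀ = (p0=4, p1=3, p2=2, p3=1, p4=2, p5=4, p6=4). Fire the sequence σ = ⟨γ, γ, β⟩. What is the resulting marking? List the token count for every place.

(p0=2, p1=5, p2=0, p3=1, p4=6, p5=6, p6=10)

step 1: fire γ:  (p0=4, p1=3, p2=2, p3=1, p4=2, p5=4, p6=4) → (p0=3, p1=3, p2=2, p3=1, p4=4, p5=4, p6=7)
step 2: fire γ:  (p0=3, p1=3, p2=2, p3=1, p4=4, p5=4, p6=7) → (p0=2, p1=3, p2=2, p3=1, p4=6, p5=4, p6=10)
step 3: fire β:  (p0=2, p1=3, p2=2, p3=1, p4=6, p5=4, p6=10) → (p0=2, p1=5, p2=0, p3=1, p4=6, p5=6, p6=10)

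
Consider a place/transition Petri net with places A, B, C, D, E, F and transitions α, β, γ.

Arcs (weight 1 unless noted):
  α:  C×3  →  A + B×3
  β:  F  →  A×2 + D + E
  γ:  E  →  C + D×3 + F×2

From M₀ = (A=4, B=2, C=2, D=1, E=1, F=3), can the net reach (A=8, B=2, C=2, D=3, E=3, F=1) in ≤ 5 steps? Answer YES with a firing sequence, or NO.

YES — reachable via ⟨β, β⟩ (2 firings)

step 1: fire β:  (A=4, B=2, C=2, D=1, E=1, F=3) → (A=6, B=2, C=2, D=2, E=2, F=2)
step 2: fire β:  (A=6, B=2, C=2, D=2, E=2, F=2) → (A=8, B=2, C=2, D=3, E=3, F=1)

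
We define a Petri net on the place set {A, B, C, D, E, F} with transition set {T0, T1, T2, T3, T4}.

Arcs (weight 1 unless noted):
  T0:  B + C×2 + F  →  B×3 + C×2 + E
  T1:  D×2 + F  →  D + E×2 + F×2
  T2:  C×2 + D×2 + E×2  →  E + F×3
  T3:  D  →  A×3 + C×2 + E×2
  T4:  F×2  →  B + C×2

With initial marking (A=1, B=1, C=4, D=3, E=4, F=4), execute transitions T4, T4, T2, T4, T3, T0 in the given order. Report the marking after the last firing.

step 1: fire T4:  (A=1, B=1, C=4, D=3, E=4, F=4) → (A=1, B=2, C=6, D=3, E=4, F=2)
step 2: fire T4:  (A=1, B=2, C=6, D=3, E=4, F=2) → (A=1, B=3, C=8, D=3, E=4, F=0)
step 3: fire T2:  (A=1, B=3, C=8, D=3, E=4, F=0) → (A=1, B=3, C=6, D=1, E=3, F=3)
step 4: fire T4:  (A=1, B=3, C=6, D=1, E=3, F=3) → (A=1, B=4, C=8, D=1, E=3, F=1)
step 5: fire T3:  (A=1, B=4, C=8, D=1, E=3, F=1) → (A=4, B=4, C=10, D=0, E=5, F=1)
step 6: fire T0:  (A=4, B=4, C=10, D=0, E=5, F=1) → (A=4, B=6, C=10, D=0, E=6, F=0)

(A=4, B=6, C=10, D=0, E=6, F=0)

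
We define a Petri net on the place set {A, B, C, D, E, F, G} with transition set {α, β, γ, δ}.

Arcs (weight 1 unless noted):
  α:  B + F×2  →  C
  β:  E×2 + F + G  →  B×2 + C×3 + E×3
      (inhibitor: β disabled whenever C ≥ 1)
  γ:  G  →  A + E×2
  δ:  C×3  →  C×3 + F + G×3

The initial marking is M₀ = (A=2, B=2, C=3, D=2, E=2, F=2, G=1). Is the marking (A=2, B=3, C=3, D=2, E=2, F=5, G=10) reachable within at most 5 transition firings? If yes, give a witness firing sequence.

depth 0: 1 marking
depth 1: 4 markings reached so far
depth 2: 8 markings reached so far
depth 3: 13 markings reached so far
depth 4: 21 markings reached so far
depth 5: 32 markings reached so far
target is not among the 32 markings reachable within 5 steps

NO — not reachable within 5 firings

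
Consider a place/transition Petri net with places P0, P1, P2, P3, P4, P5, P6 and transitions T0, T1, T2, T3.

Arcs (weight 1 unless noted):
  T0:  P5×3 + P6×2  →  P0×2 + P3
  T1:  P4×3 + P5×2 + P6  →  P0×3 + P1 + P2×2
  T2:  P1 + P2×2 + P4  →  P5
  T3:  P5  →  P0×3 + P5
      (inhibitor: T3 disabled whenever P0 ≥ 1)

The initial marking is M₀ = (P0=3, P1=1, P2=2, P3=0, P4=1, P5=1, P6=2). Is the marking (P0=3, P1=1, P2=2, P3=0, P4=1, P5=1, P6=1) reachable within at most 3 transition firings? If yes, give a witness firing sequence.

depth 0: 1 marking
depth 1: 2 markings reached so far
depth 2: 2 markings reached so far
(frontier empty at depth 2; search complete)
target is not among the 2 markings reachable within 3 steps

NO — not reachable within 3 firings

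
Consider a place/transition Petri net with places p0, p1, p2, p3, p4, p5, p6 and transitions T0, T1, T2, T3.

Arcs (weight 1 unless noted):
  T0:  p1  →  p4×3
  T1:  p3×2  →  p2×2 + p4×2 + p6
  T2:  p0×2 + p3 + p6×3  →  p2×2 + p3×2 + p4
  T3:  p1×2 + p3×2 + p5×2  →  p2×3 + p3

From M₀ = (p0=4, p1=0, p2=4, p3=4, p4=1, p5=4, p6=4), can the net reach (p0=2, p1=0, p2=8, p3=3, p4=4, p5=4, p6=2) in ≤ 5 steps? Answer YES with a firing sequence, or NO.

step 1: fire T1:  (p0=4, p1=0, p2=4, p3=4, p4=1, p5=4, p6=4) → (p0=4, p1=0, p2=6, p3=2, p4=3, p5=4, p6=5)
step 2: fire T2:  (p0=4, p1=0, p2=6, p3=2, p4=3, p5=4, p6=5) → (p0=2, p1=0, p2=8, p3=3, p4=4, p5=4, p6=2)

YES — reachable via ⟨T1, T2⟩ (2 firings)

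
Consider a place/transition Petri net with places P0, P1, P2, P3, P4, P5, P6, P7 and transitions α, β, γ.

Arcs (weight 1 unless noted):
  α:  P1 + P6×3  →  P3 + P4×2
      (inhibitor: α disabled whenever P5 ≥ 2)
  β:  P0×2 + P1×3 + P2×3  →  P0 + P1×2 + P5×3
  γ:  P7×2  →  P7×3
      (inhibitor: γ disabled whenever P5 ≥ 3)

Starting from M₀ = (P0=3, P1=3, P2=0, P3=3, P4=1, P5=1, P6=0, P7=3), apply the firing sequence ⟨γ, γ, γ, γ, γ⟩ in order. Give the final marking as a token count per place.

(P0=3, P1=3, P2=0, P3=3, P4=1, P5=1, P6=0, P7=8)

step 1: fire γ:  (P0=3, P1=3, P2=0, P3=3, P4=1, P5=1, P6=0, P7=3) → (P0=3, P1=3, P2=0, P3=3, P4=1, P5=1, P6=0, P7=4)
step 2: fire γ:  (P0=3, P1=3, P2=0, P3=3, P4=1, P5=1, P6=0, P7=4) → (P0=3, P1=3, P2=0, P3=3, P4=1, P5=1, P6=0, P7=5)
step 3: fire γ:  (P0=3, P1=3, P2=0, P3=3, P4=1, P5=1, P6=0, P7=5) → (P0=3, P1=3, P2=0, P3=3, P4=1, P5=1, P6=0, P7=6)
step 4: fire γ:  (P0=3, P1=3, P2=0, P3=3, P4=1, P5=1, P6=0, P7=6) → (P0=3, P1=3, P2=0, P3=3, P4=1, P5=1, P6=0, P7=7)
step 5: fire γ:  (P0=3, P1=3, P2=0, P3=3, P4=1, P5=1, P6=0, P7=7) → (P0=3, P1=3, P2=0, P3=3, P4=1, P5=1, P6=0, P7=8)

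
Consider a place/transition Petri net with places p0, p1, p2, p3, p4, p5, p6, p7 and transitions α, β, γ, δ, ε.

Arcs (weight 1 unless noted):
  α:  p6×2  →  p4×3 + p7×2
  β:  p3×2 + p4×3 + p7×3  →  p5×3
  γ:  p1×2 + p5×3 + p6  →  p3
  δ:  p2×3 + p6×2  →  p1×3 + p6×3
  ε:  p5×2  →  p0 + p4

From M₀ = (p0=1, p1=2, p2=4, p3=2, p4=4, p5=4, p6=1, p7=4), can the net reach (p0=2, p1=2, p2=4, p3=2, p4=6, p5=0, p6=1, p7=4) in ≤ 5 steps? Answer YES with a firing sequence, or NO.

NO — not reachable within 5 firings

depth 0: 1 marking
depth 1: 4 markings reached so far
depth 2: 7 markings reached so far
depth 3: 9 markings reached so far
depth 4: 11 markings reached so far
depth 5: 11 markings reached so far
(frontier empty at depth 5; search complete)
target is not among the 11 markings reachable within 5 steps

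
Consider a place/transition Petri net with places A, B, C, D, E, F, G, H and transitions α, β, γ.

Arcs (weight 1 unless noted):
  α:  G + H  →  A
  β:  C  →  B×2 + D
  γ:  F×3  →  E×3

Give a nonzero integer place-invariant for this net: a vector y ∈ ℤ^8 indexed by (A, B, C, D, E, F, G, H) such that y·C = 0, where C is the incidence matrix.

y = (A:0, B:1, C:2, D:0, E:0, F:0, G:0, H:0)

Incidence matrix C (rows=places, cols=transitions):
        α    β    γ
    A   1    0    0
    B   0    2    0
    C   0   -1    0
    D   0    1    0
    E   0    0    3
    F   0    0   -3
    G  -1    0    0
    H  -1    0    0

Candidate y = [0, 1, 2, 0, 0, 0, 0, 0]; check y·C column-wise:
  col α: 0·1 + 1·0 + 2·0 + 0·-1 + 0·-1 = 0
  col β: 1·2 + 2·-1 + 0·1 = 0
  col γ: 1·0 + 2·0 + 0·3 + 0·-3 = 0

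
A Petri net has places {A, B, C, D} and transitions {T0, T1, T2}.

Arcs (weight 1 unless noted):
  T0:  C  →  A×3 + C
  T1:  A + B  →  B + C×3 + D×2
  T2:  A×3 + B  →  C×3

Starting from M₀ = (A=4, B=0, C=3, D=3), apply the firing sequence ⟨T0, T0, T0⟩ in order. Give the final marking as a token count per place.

step 1: fire T0:  (A=4, B=0, C=3, D=3) → (A=7, B=0, C=3, D=3)
step 2: fire T0:  (A=7, B=0, C=3, D=3) → (A=10, B=0, C=3, D=3)
step 3: fire T0:  (A=10, B=0, C=3, D=3) → (A=13, B=0, C=3, D=3)

(A=13, B=0, C=3, D=3)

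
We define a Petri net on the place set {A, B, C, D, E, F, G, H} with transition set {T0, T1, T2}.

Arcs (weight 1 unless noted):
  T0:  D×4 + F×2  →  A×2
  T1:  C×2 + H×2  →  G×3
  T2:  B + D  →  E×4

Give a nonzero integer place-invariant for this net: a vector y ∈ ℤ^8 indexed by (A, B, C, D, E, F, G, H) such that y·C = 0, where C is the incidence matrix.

y = (A:2, B:-1, C:0, D:1, E:0, F:0, G:0, H:0)

Incidence matrix C (rows=places, cols=transitions):
       T0   T1   T2
    A   2    0    0
    B   0    0   -1
    C   0   -2    0
    D  -4    0   -1
    E   0    0    4
    F  -2    0    0
    G   0    3    0
    H   0   -2    0

Candidate y = [2, -1, 0, 1, 0, 0, 0, 0]; check y·C column-wise:
  col T0: 2·2 + -1·0 + 1·-4 + 0·-2 = 0
  col T1: 2·0 + -1·0 + 0·-2 + 1·0 + 0·3 + 0·-2 = 0
  col T2: 2·0 + -1·-1 + 1·-1 + 0·4 = 0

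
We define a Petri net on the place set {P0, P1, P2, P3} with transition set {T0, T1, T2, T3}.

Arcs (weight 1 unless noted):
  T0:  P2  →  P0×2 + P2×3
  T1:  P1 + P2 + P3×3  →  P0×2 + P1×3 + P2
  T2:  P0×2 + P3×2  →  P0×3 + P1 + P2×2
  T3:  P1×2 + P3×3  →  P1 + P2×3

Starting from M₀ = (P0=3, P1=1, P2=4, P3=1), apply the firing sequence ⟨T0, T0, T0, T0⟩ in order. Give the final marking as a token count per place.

(P0=11, P1=1, P2=12, P3=1)

step 1: fire T0:  (P0=3, P1=1, P2=4, P3=1) → (P0=5, P1=1, P2=6, P3=1)
step 2: fire T0:  (P0=5, P1=1, P2=6, P3=1) → (P0=7, P1=1, P2=8, P3=1)
step 3: fire T0:  (P0=7, P1=1, P2=8, P3=1) → (P0=9, P1=1, P2=10, P3=1)
step 4: fire T0:  (P0=9, P1=1, P2=10, P3=1) → (P0=11, P1=1, P2=12, P3=1)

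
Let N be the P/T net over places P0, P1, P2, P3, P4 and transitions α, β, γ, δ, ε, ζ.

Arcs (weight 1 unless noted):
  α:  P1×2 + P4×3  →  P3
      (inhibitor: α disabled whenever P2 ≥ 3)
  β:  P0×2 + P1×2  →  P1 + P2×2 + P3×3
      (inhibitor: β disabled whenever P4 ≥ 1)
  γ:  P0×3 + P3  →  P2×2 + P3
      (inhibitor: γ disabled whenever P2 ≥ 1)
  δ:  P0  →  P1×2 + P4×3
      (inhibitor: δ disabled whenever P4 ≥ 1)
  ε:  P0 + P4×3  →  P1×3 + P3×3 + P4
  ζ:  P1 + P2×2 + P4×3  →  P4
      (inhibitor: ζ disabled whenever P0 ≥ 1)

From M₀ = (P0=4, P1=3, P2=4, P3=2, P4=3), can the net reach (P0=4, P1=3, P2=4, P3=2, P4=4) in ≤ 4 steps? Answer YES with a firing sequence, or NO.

NO — not reachable within 4 firings

depth 0: 1 marking
depth 1: 2 markings reached so far
depth 2: 2 markings reached so far
(frontier empty at depth 2; search complete)
target is not among the 2 markings reachable within 4 steps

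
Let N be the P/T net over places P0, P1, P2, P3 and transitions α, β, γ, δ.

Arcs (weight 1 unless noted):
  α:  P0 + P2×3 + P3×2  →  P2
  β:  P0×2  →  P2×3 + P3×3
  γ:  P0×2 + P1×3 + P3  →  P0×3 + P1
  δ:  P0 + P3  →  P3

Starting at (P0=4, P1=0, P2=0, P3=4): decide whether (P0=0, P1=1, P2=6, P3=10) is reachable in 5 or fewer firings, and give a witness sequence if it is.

NO — not reachable within 5 firings

depth 0: 1 marking
depth 1: 3 markings reached so far
depth 2: 7 markings reached so far
depth 3: 10 markings reached so far
depth 4: 11 markings reached so far
depth 5: 11 markings reached so far
(frontier empty at depth 5; search complete)
target is not among the 11 markings reachable within 5 steps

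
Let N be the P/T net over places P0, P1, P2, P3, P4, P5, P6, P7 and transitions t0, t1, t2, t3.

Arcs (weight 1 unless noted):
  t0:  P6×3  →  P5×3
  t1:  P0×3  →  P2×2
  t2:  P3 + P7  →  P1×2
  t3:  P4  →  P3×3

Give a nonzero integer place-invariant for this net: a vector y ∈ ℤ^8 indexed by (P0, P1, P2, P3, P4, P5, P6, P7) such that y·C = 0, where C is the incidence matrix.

y = (P0:2, P1:0, P2:3, P3:0, P4:0, P5:0, P6:0, P7:0)

Incidence matrix C (rows=places, cols=transitions):
       t0   t1   t2   t3
   P0   0   -3    0    0
   P1   0    0    2    0
   P2   0    2    0    0
   P3   0    0   -1    3
   P4   0    0    0   -1
   P5   3    0    0    0
   P6  -3    0    0    0
   P7   0    0   -1    0

Candidate y = [2, 0, 3, 0, 0, 0, 0, 0]; check y·C column-wise:
  col t0: 2·0 + 3·0 + 0·3 + 0·-3 = 0
  col t1: 2·-3 + 3·2 = 0
  col t2: 2·0 + 0·2 + 3·0 + 0·-1 + 0·-1 = 0
  col t3: 2·0 + 3·0 + 0·3 + 0·-1 = 0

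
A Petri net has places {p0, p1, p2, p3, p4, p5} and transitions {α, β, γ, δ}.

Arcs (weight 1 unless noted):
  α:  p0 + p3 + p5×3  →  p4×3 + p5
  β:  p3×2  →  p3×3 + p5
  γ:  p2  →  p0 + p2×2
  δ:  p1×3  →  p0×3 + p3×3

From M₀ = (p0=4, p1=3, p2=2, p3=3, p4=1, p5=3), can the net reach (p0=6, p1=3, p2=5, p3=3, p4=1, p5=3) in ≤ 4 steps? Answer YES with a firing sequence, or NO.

NO — not reachable within 4 firings

depth 0: 1 marking
depth 1: 5 markings reached so far
depth 2: 13 markings reached so far
depth 3: 25 markings reached so far
depth 4: 42 markings reached so far
target is not among the 42 markings reachable within 4 steps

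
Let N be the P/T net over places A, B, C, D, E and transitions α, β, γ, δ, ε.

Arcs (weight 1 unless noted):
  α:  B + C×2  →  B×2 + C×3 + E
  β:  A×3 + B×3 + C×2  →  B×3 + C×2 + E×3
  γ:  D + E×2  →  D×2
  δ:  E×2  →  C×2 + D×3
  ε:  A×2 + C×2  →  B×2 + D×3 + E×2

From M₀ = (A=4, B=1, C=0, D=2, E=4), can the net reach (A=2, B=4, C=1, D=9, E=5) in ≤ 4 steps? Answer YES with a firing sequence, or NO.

NO — not reachable within 4 firings

depth 0: 1 marking
depth 1: 3 markings reached so far
depth 2: 8 markings reached so far
depth 3: 14 markings reached so far
depth 4: 25 markings reached so far
target is not among the 25 markings reachable within 4 steps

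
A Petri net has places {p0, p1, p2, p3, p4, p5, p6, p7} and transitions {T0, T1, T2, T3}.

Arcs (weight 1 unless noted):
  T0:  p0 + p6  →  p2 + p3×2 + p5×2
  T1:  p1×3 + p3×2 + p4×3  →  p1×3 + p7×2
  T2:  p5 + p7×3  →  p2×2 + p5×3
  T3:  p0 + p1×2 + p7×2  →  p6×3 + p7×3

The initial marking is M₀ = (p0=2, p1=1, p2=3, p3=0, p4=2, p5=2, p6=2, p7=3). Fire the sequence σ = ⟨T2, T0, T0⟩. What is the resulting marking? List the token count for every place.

(p0=0, p1=1, p2=7, p3=4, p4=2, p5=8, p6=0, p7=0)

step 1: fire T2:  (p0=2, p1=1, p2=3, p3=0, p4=2, p5=2, p6=2, p7=3) → (p0=2, p1=1, p2=5, p3=0, p4=2, p5=4, p6=2, p7=0)
step 2: fire T0:  (p0=2, p1=1, p2=5, p3=0, p4=2, p5=4, p6=2, p7=0) → (p0=1, p1=1, p2=6, p3=2, p4=2, p5=6, p6=1, p7=0)
step 3: fire T0:  (p0=1, p1=1, p2=6, p3=2, p4=2, p5=6, p6=1, p7=0) → (p0=0, p1=1, p2=7, p3=4, p4=2, p5=8, p6=0, p7=0)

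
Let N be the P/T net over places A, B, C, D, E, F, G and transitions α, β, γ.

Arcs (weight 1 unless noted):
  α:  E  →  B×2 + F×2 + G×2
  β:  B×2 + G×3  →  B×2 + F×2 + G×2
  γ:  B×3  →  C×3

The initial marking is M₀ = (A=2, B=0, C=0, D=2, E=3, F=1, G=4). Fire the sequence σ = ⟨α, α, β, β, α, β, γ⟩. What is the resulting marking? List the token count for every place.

step 1: fire α:  (A=2, B=0, C=0, D=2, E=3, F=1, G=4) → (A=2, B=2, C=0, D=2, E=2, F=3, G=6)
step 2: fire α:  (A=2, B=2, C=0, D=2, E=2, F=3, G=6) → (A=2, B=4, C=0, D=2, E=1, F=5, G=8)
step 3: fire β:  (A=2, B=4, C=0, D=2, E=1, F=5, G=8) → (A=2, B=4, C=0, D=2, E=1, F=7, G=7)
step 4: fire β:  (A=2, B=4, C=0, D=2, E=1, F=7, G=7) → (A=2, B=4, C=0, D=2, E=1, F=9, G=6)
step 5: fire α:  (A=2, B=4, C=0, D=2, E=1, F=9, G=6) → (A=2, B=6, C=0, D=2, E=0, F=11, G=8)
step 6: fire β:  (A=2, B=6, C=0, D=2, E=0, F=11, G=8) → (A=2, B=6, C=0, D=2, E=0, F=13, G=7)
step 7: fire γ:  (A=2, B=6, C=0, D=2, E=0, F=13, G=7) → (A=2, B=3, C=3, D=2, E=0, F=13, G=7)

(A=2, B=3, C=3, D=2, E=0, F=13, G=7)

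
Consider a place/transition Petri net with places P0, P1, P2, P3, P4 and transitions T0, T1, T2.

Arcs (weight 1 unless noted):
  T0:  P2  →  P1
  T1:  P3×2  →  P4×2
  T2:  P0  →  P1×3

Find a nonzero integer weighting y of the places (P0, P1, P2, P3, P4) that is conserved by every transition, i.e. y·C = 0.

y = (P0:3, P1:1, P2:1, P3:0, P4:0)

Incidence matrix C (rows=places, cols=transitions):
       T0   T1   T2
   P0   0    0   -1
   P1   1    0    3
   P2  -1    0    0
   P3   0   -2    0
   P4   0    2    0

Candidate y = [3, 1, 1, 0, 0]; check y·C column-wise:
  col T0: 3·0 + 1·1 + 1·-1 = 0
  col T1: 3·0 + 1·0 + 1·0 + 0·-2 + 0·2 = 0
  col T2: 3·-1 + 1·3 + 1·0 = 0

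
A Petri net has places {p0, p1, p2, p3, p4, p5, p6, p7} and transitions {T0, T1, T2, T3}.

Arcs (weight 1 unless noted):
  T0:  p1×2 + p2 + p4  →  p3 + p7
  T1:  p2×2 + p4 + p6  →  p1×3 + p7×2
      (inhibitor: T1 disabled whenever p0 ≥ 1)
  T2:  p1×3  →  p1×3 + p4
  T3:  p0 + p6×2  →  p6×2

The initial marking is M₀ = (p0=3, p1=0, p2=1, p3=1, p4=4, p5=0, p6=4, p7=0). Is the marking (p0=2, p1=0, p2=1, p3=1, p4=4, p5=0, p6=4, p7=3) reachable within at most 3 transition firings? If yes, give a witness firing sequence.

NO — not reachable within 3 firings

depth 0: 1 marking
depth 1: 2 markings reached so far
depth 2: 3 markings reached so far
depth 3: 4 markings reached so far
target is not among the 4 markings reachable within 3 steps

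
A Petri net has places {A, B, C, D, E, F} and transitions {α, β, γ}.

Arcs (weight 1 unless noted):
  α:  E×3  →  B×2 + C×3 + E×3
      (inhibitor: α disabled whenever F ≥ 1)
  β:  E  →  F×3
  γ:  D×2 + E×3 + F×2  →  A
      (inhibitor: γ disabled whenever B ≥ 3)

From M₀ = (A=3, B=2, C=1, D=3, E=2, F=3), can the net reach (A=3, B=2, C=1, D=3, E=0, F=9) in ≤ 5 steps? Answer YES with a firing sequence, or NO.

step 1: fire β:  (A=3, B=2, C=1, D=3, E=2, F=3) → (A=3, B=2, C=1, D=3, E=1, F=6)
step 2: fire β:  (A=3, B=2, C=1, D=3, E=1, F=6) → (A=3, B=2, C=1, D=3, E=0, F=9)

YES — reachable via ⟨β, β⟩ (2 firings)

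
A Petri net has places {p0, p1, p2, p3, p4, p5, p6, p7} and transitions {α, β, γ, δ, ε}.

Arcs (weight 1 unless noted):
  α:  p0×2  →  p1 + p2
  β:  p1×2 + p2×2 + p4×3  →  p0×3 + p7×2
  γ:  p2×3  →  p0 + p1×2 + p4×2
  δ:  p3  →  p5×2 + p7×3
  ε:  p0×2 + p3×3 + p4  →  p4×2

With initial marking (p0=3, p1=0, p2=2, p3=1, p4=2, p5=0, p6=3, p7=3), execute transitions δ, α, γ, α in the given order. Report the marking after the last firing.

(p0=0, p1=4, p2=1, p3=0, p4=4, p5=2, p6=3, p7=6)

step 1: fire δ:  (p0=3, p1=0, p2=2, p3=1, p4=2, p5=0, p6=3, p7=3) → (p0=3, p1=0, p2=2, p3=0, p4=2, p5=2, p6=3, p7=6)
step 2: fire α:  (p0=3, p1=0, p2=2, p3=0, p4=2, p5=2, p6=3, p7=6) → (p0=1, p1=1, p2=3, p3=0, p4=2, p5=2, p6=3, p7=6)
step 3: fire γ:  (p0=1, p1=1, p2=3, p3=0, p4=2, p5=2, p6=3, p7=6) → (p0=2, p1=3, p2=0, p3=0, p4=4, p5=2, p6=3, p7=6)
step 4: fire α:  (p0=2, p1=3, p2=0, p3=0, p4=4, p5=2, p6=3, p7=6) → (p0=0, p1=4, p2=1, p3=0, p4=4, p5=2, p6=3, p7=6)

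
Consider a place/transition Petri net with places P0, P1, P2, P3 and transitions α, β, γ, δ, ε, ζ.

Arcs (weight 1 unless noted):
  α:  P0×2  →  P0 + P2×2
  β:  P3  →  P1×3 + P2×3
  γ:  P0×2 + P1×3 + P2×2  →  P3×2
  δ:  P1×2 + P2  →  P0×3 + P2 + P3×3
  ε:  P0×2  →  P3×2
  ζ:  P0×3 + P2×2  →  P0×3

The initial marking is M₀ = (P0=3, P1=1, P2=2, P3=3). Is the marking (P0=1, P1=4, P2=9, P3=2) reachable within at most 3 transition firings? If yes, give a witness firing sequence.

step 1: fire α:  (P0=3, P1=1, P2=2, P3=3) → (P0=2, P1=1, P2=4, P3=3)
step 2: fire α:  (P0=2, P1=1, P2=4, P3=3) → (P0=1, P1=1, P2=6, P3=3)
step 3: fire β:  (P0=1, P1=1, P2=6, P3=3) → (P0=1, P1=4, P2=9, P3=2)

YES — reachable via ⟨α, α, β⟩ (3 firings)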